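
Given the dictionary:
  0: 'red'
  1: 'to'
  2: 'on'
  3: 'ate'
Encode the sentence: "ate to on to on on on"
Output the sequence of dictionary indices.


Look up each word in the dictionary:
  'ate' -> 3
  'to' -> 1
  'on' -> 2
  'to' -> 1
  'on' -> 2
  'on' -> 2
  'on' -> 2

Encoded: [3, 1, 2, 1, 2, 2, 2]


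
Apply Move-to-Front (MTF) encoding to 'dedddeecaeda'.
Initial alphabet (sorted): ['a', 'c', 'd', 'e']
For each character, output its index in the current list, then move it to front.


MTF encoding:
'd': index 2 in ['a', 'c', 'd', 'e'] -> ['d', 'a', 'c', 'e']
'e': index 3 in ['d', 'a', 'c', 'e'] -> ['e', 'd', 'a', 'c']
'd': index 1 in ['e', 'd', 'a', 'c'] -> ['d', 'e', 'a', 'c']
'd': index 0 in ['d', 'e', 'a', 'c'] -> ['d', 'e', 'a', 'c']
'd': index 0 in ['d', 'e', 'a', 'c'] -> ['d', 'e', 'a', 'c']
'e': index 1 in ['d', 'e', 'a', 'c'] -> ['e', 'd', 'a', 'c']
'e': index 0 in ['e', 'd', 'a', 'c'] -> ['e', 'd', 'a', 'c']
'c': index 3 in ['e', 'd', 'a', 'c'] -> ['c', 'e', 'd', 'a']
'a': index 3 in ['c', 'e', 'd', 'a'] -> ['a', 'c', 'e', 'd']
'e': index 2 in ['a', 'c', 'e', 'd'] -> ['e', 'a', 'c', 'd']
'd': index 3 in ['e', 'a', 'c', 'd'] -> ['d', 'e', 'a', 'c']
'a': index 2 in ['d', 'e', 'a', 'c'] -> ['a', 'd', 'e', 'c']


Output: [2, 3, 1, 0, 0, 1, 0, 3, 3, 2, 3, 2]


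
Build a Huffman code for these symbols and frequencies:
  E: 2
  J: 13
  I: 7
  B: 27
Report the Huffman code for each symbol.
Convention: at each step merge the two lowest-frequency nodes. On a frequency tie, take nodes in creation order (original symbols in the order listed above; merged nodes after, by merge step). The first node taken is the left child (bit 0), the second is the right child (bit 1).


Huffman tree construction:
Step 1: Merge E(2) + I(7) = 9
Step 2: Merge (E+I)(9) + J(13) = 22
Step 3: Merge ((E+I)+J)(22) + B(27) = 49
Read each symbol's code off the tree from the root (left child = 0, right child = 1).

Codes:
  E: 000 (length 3)
  J: 01 (length 2)
  I: 001 (length 3)
  B: 1 (length 1)
Average code length: 80/49 = 1.6327 bits/symbol


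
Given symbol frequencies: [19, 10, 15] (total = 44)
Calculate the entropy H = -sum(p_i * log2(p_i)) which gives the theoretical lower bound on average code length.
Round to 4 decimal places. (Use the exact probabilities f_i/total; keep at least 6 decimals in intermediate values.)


Per-symbol terms -p_i * log2(p_i) with p_i = f_i/44:
  p = 19/44 = 0.431818: log2(p) = -1.211504, -p*log2(p) = 0.523149
  p = 10/44 = 0.227273: log2(p) = -2.137504, -p*log2(p) = 0.485796
  p = 15/44 = 0.340909: log2(p) = -1.552541, -p*log2(p) = 0.529275
H = 0.523149 + 0.485796 + 0.529275 = 1.538220

H = 1.5382 bits/symbol


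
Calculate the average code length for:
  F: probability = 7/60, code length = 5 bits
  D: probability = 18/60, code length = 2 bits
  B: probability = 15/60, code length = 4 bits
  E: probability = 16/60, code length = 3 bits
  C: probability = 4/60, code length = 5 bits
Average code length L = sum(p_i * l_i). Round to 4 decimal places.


Weighted contributions p_i * l_i:
  F: (7/60) * 5 = 35/60
  D: (18/60) * 2 = 36/60
  B: (15/60) * 4 = 60/60
  E: (16/60) * 3 = 48/60
  C: (4/60) * 5 = 20/60
Sum = (35 + 36 + 60 + 48 + 20)/60 = 199/60

L = 199/60 = 3.3167 bits/symbol


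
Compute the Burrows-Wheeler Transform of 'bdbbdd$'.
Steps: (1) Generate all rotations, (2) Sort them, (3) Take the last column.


Rotations (sorted):
  0: $bdbbdd -> last char: d
  1: bbdd$bd -> last char: d
  2: bdbbdd$ -> last char: $
  3: bdd$bdb -> last char: b
  4: d$bdbbd -> last char: d
  5: dbbdd$b -> last char: b
  6: dd$bdbb -> last char: b


BWT = dd$bdbb


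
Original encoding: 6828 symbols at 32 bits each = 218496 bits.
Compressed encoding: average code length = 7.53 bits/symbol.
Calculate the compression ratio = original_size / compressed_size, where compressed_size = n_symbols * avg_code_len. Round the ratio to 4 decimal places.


original_size = n_symbols * orig_bits = 6828 * 32 = 218496 bits
compressed_size = n_symbols * avg_code_len = 6828 * 7.53 = 51414.84 bits
ratio = original_size / compressed_size = 218496 / 51414.84 = 4.2497

Compression ratio = 4.2497


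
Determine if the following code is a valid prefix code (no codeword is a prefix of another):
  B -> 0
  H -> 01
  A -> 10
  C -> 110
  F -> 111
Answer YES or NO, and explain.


Checking each pair (does one codeword prefix another?):
  B='0' vs H='01': prefix -- VIOLATION

NO -- this is NOT a valid prefix code. B (0) is a prefix of H (01).


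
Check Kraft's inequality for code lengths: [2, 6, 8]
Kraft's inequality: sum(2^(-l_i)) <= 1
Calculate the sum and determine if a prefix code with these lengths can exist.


Sum = 2^(-2) + 2^(-6) + 2^(-8)
    = 0.25 + 0.015625 + 0.00390625
    = 69/256 = 0.26953125
Since 0.26953125 <= 1, Kraft's inequality IS satisfied.
A prefix code with these lengths CAN exist.

Kraft sum = 0.26953125. Satisfied.


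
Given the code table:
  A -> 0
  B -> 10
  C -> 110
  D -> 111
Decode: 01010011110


Decoding:
0 -> A
10 -> B
10 -> B
0 -> A
111 -> D
10 -> B


Result: ABBADB


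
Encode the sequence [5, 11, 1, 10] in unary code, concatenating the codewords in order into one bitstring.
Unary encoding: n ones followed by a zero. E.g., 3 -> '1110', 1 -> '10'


Encode each number as n ones followed by a terminating 0:
  5 -> 111110 (6 bits)
  11 -> 111111111110 (12 bits)
  1 -> 10 (2 bits)
  10 -> 11111111110 (11 bits)
Total length = 6 + 12 + 2 + 11 = 31 bits.

Unary([5, 11, 1, 10]) = 1111101111111111101011111111110 (31 bits)


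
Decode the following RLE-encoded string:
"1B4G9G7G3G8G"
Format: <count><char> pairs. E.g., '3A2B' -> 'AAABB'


Expanding each <count><char> pair:
  1B -> 'B'
  4G -> 'GGGG'
  9G -> 'GGGGGGGGG'
  7G -> 'GGGGGGG'
  3G -> 'GGG'
  8G -> 'GGGGGGGG'

Decoded = BGGGGGGGGGGGGGGGGGGGGGGGGGGGGGGG


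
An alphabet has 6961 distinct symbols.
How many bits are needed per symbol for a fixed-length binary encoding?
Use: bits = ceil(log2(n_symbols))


log2(6961) = 12.7651
Bracket: 2^12 = 4096 < 6961 <= 2^13 = 8192
So ceil(log2(6961)) = 13

bits = ceil(log2(6961)) = ceil(12.7651) = 13 bits


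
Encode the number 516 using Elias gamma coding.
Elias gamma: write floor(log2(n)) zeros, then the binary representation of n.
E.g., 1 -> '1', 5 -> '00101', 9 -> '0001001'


num_bits = floor(log2(516)) + 1 = 10
leading_zeros = num_bits - 1 = 9
binary(516) = 1000000100

Elias gamma(516) = '000000000' + '1000000100' = 0000000001000000100 (19 bits)


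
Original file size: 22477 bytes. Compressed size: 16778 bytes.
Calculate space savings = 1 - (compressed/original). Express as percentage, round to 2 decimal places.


ratio = compressed/original = 16778/22477 = 0.746452
savings = 1 - ratio = 1 - 0.746452 = 0.253548
as a percentage: 0.253548 * 100 = 25.35%

Space savings = 1 - 16778/22477 = 25.35%


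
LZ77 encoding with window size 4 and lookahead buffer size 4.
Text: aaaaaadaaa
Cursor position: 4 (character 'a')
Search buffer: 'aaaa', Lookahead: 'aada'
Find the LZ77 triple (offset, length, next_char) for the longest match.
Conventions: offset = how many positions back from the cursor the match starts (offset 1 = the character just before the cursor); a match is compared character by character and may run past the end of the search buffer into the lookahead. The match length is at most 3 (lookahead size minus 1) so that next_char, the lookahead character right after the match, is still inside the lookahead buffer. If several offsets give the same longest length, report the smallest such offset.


Try each offset into the search buffer:
  offset=1 (pos 3, char 'a'): match length 2
  offset=2 (pos 2, char 'a'): match length 2
  offset=3 (pos 1, char 'a'): match length 2
  offset=4 (pos 0, char 'a'): match length 2
Longest match has length 2, found at offsets 1, 2, 3, 4; take the smallest, offset 1.
next_char = character at position 4 + 2 = 6 -> 'd'

Best match: offset=1, length=2 (matching 'aa' starting at position 3)
LZ77 triple: (1, 2, 'd')


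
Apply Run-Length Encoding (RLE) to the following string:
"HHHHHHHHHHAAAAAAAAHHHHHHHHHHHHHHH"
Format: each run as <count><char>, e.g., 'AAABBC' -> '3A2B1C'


Scanning runs left to right:
  i=0: run of 'H' x 10 -> '10H'
  i=10: run of 'A' x 8 -> '8A'
  i=18: run of 'H' x 15 -> '15H'

RLE = 10H8A15H


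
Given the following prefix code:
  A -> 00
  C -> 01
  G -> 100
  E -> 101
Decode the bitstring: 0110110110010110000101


Decoding step by step:
Bits 01 -> C
Bits 101 -> E
Bits 101 -> E
Bits 100 -> G
Bits 101 -> E
Bits 100 -> G
Bits 00 -> A
Bits 101 -> E


Decoded message: CEEGEGAE


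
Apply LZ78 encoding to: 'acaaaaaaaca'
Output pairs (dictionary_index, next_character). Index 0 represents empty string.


LZ78 encoding steps:
Dictionary: {0: ''}
Step 1: w='' (idx 0), next='a' -> output (0, 'a'), add 'a' as idx 1
Step 2: w='' (idx 0), next='c' -> output (0, 'c'), add 'c' as idx 2
Step 3: w='a' (idx 1), next='a' -> output (1, 'a'), add 'aa' as idx 3
Step 4: w='aa' (idx 3), next='a' -> output (3, 'a'), add 'aaa' as idx 4
Step 5: w='aa' (idx 3), next='c' -> output (3, 'c'), add 'aac' as idx 5
Step 6: w='a' (idx 1), end of input -> output (1, '')


Encoded: [(0, 'a'), (0, 'c'), (1, 'a'), (3, 'a'), (3, 'c'), (1, '')]


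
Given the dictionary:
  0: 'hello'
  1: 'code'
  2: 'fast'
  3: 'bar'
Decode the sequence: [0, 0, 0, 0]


Look up each index in the dictionary:
  0 -> 'hello'
  0 -> 'hello'
  0 -> 'hello'
  0 -> 'hello'

Decoded: "hello hello hello hello"


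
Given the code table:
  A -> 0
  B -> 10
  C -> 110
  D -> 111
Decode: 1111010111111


Decoding:
111 -> D
10 -> B
10 -> B
111 -> D
111 -> D


Result: DBBDD


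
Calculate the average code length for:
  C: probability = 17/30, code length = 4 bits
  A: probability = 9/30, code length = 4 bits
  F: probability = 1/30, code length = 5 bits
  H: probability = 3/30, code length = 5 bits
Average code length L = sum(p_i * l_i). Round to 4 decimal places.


Weighted contributions p_i * l_i:
  C: (17/30) * 4 = 68/30
  A: (9/30) * 4 = 36/30
  F: (1/30) * 5 = 5/30
  H: (3/30) * 5 = 15/30
Sum = (68 + 36 + 5 + 15)/30 = 124/30

L = 124/30 = 4.1333 bits/symbol


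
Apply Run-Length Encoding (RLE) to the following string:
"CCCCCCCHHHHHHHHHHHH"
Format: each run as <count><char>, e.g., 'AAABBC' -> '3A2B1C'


Scanning runs left to right:
  i=0: run of 'C' x 7 -> '7C'
  i=7: run of 'H' x 12 -> '12H'

RLE = 7C12H


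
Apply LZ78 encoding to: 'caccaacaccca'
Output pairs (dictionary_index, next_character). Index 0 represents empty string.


LZ78 encoding steps:
Dictionary: {0: ''}
Step 1: w='' (idx 0), next='c' -> output (0, 'c'), add 'c' as idx 1
Step 2: w='' (idx 0), next='a' -> output (0, 'a'), add 'a' as idx 2
Step 3: w='c' (idx 1), next='c' -> output (1, 'c'), add 'cc' as idx 3
Step 4: w='a' (idx 2), next='a' -> output (2, 'a'), add 'aa' as idx 4
Step 5: w='c' (idx 1), next='a' -> output (1, 'a'), add 'ca' as idx 5
Step 6: w='cc' (idx 3), next='c' -> output (3, 'c'), add 'ccc' as idx 6
Step 7: w='a' (idx 2), end of input -> output (2, '')


Encoded: [(0, 'c'), (0, 'a'), (1, 'c'), (2, 'a'), (1, 'a'), (3, 'c'), (2, '')]


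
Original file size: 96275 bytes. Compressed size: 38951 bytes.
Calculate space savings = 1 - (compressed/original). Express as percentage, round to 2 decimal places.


ratio = compressed/original = 38951/96275 = 0.404581
savings = 1 - ratio = 1 - 0.404581 = 0.595419
as a percentage: 0.595419 * 100 = 59.54%

Space savings = 1 - 38951/96275 = 59.54%


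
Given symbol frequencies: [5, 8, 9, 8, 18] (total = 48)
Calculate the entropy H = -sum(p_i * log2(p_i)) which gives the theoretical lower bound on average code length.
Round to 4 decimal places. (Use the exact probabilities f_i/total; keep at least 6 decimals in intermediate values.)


Per-symbol terms -p_i * log2(p_i) with p_i = f_i/48:
  p = 5/48 = 0.104167: log2(p) = -3.263034, -p*log2(p) = 0.339899
  p = 8/48 = 0.166667: log2(p) = -2.584963, -p*log2(p) = 0.430827
  p = 9/48 = 0.187500: log2(p) = -2.415037, -p*log2(p) = 0.452820
  p = 8/48 = 0.166667: log2(p) = -2.584963, -p*log2(p) = 0.430827
  p = 18/48 = 0.375000: log2(p) = -1.415037, -p*log2(p) = 0.530639
H = 0.339899 + 0.430827 + 0.452820 + 0.430827 + 0.530639 = 2.185012

H = 2.185 bits/symbol


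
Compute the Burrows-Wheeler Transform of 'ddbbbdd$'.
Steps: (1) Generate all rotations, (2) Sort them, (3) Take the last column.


Rotations (sorted):
  0: $ddbbbdd -> last char: d
  1: bbbdd$dd -> last char: d
  2: bbdd$ddb -> last char: b
  3: bdd$ddbb -> last char: b
  4: d$ddbbbd -> last char: d
  5: dbbbdd$d -> last char: d
  6: dd$ddbbb -> last char: b
  7: ddbbbdd$ -> last char: $


BWT = ddbbddb$


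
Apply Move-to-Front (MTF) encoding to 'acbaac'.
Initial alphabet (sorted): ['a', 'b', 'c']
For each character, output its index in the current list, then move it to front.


MTF encoding:
'a': index 0 in ['a', 'b', 'c'] -> ['a', 'b', 'c']
'c': index 2 in ['a', 'b', 'c'] -> ['c', 'a', 'b']
'b': index 2 in ['c', 'a', 'b'] -> ['b', 'c', 'a']
'a': index 2 in ['b', 'c', 'a'] -> ['a', 'b', 'c']
'a': index 0 in ['a', 'b', 'c'] -> ['a', 'b', 'c']
'c': index 2 in ['a', 'b', 'c'] -> ['c', 'a', 'b']


Output: [0, 2, 2, 2, 0, 2]


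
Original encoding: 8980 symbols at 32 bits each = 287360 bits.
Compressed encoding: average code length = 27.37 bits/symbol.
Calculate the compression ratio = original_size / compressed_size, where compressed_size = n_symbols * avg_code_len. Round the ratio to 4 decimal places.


original_size = n_symbols * orig_bits = 8980 * 32 = 287360 bits
compressed_size = n_symbols * avg_code_len = 8980 * 27.37 = 245782.6 bits
ratio = original_size / compressed_size = 287360 / 245782.6 = 1.1692

Compression ratio = 1.1692


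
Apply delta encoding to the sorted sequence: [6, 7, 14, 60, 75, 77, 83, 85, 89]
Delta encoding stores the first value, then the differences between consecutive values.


First value: 6
Deltas:
  7 - 6 = 1
  14 - 7 = 7
  60 - 14 = 46
  75 - 60 = 15
  77 - 75 = 2
  83 - 77 = 6
  85 - 83 = 2
  89 - 85 = 4


Delta encoded: [6, 1, 7, 46, 15, 2, 6, 2, 4]


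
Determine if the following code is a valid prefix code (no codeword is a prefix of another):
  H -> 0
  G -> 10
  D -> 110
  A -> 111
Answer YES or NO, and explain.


Checking each pair (does one codeword prefix another?):
  H='0' vs G='10': no prefix
  H='0' vs D='110': no prefix
  H='0' vs A='111': no prefix
  G='10' vs H='0': no prefix
  G='10' vs D='110': no prefix
  G='10' vs A='111': no prefix
  D='110' vs H='0': no prefix
  D='110' vs G='10': no prefix
  D='110' vs A='111': no prefix
  A='111' vs H='0': no prefix
  A='111' vs G='10': no prefix
  A='111' vs D='110': no prefix
No violation found over all pairs.

YES -- this is a valid prefix code. No codeword is a prefix of any other codeword.


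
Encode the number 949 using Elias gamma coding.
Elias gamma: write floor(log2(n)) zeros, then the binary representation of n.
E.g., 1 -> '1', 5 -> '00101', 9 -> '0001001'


num_bits = floor(log2(949)) + 1 = 10
leading_zeros = num_bits - 1 = 9
binary(949) = 1110110101

Elias gamma(949) = '000000000' + '1110110101' = 0000000001110110101 (19 bits)


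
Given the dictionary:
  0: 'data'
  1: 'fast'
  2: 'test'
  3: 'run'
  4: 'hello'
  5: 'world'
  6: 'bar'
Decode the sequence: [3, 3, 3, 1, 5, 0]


Look up each index in the dictionary:
  3 -> 'run'
  3 -> 'run'
  3 -> 'run'
  1 -> 'fast'
  5 -> 'world'
  0 -> 'data'

Decoded: "run run run fast world data"


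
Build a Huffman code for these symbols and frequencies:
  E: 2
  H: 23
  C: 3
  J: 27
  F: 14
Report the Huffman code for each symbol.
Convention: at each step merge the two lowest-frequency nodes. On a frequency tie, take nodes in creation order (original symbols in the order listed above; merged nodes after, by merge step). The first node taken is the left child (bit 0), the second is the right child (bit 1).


Huffman tree construction:
Step 1: Merge E(2) + C(3) = 5
Step 2: Merge (E+C)(5) + F(14) = 19
Step 3: Merge ((E+C)+F)(19) + H(23) = 42
Step 4: Merge J(27) + (((E+C)+F)+H)(42) = 69
Read each symbol's code off the tree from the root (left child = 0, right child = 1).

Codes:
  E: 1000 (length 4)
  H: 11 (length 2)
  C: 1001 (length 4)
  J: 0 (length 1)
  F: 101 (length 3)
Average code length: 135/69 = 1.9565 bits/symbol


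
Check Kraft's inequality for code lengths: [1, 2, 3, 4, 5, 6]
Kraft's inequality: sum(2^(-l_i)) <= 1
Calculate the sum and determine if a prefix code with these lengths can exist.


Sum = 2^(-1) + 2^(-2) + 2^(-3) + 2^(-4) + 2^(-5) + 2^(-6)
    = 0.5 + 0.25 + 0.125 + 0.0625 + 0.03125 + 0.015625
    = 63/64 = 0.984375
Since 0.984375 <= 1, Kraft's inequality IS satisfied.
A prefix code with these lengths CAN exist.

Kraft sum = 0.984375. Satisfied.


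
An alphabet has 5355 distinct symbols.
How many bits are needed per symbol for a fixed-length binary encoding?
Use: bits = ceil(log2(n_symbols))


log2(5355) = 12.3867
Bracket: 2^12 = 4096 < 5355 <= 2^13 = 8192
So ceil(log2(5355)) = 13

bits = ceil(log2(5355)) = ceil(12.3867) = 13 bits


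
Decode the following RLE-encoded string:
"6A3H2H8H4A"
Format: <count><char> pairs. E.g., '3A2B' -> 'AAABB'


Expanding each <count><char> pair:
  6A -> 'AAAAAA'
  3H -> 'HHH'
  2H -> 'HH'
  8H -> 'HHHHHHHH'
  4A -> 'AAAA'

Decoded = AAAAAAHHHHHHHHHHHHHAAAA


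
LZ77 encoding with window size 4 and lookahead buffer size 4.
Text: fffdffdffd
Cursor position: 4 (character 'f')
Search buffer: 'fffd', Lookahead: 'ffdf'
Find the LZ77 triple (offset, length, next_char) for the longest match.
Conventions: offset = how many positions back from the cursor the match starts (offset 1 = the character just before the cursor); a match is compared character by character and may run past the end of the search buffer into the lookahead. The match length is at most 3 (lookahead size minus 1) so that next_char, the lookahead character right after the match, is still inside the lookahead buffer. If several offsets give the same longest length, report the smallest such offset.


Try each offset into the search buffer:
  offset=1 (pos 3, char 'd'): match length 0
  offset=2 (pos 2, char 'f'): match length 1
  offset=3 (pos 1, char 'f'): match length 3
  offset=4 (pos 0, char 'f'): match length 2
Longest match has length 3 at offset 3.
next_char = character at position 4 + 3 = 7 -> 'f'

Best match: offset=3, length=3 (matching 'ffd' starting at position 1)
LZ77 triple: (3, 3, 'f')


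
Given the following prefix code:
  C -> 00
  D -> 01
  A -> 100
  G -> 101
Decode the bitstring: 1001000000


Decoding step by step:
Bits 100 -> A
Bits 100 -> A
Bits 00 -> C
Bits 00 -> C


Decoded message: AACC


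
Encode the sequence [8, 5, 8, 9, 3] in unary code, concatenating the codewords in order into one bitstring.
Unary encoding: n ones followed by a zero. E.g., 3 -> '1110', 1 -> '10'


Encode each number as n ones followed by a terminating 0:
  8 -> 111111110 (9 bits)
  5 -> 111110 (6 bits)
  8 -> 111111110 (9 bits)
  9 -> 1111111110 (10 bits)
  3 -> 1110 (4 bits)
Total length = 9 + 6 + 9 + 10 + 4 = 38 bits.

Unary([8, 5, 8, 9, 3]) = 11111111011111011111111011111111101110 (38 bits)


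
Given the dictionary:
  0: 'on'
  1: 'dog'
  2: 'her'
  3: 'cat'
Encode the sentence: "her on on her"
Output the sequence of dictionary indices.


Look up each word in the dictionary:
  'her' -> 2
  'on' -> 0
  'on' -> 0
  'her' -> 2

Encoded: [2, 0, 0, 2]


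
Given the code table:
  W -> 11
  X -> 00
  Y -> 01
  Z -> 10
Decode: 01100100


Decoding:
01 -> Y
10 -> Z
01 -> Y
00 -> X


Result: YZYX


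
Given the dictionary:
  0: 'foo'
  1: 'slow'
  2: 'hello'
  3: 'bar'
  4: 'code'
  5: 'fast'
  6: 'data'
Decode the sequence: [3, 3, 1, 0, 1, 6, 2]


Look up each index in the dictionary:
  3 -> 'bar'
  3 -> 'bar'
  1 -> 'slow'
  0 -> 'foo'
  1 -> 'slow'
  6 -> 'data'
  2 -> 'hello'

Decoded: "bar bar slow foo slow data hello"


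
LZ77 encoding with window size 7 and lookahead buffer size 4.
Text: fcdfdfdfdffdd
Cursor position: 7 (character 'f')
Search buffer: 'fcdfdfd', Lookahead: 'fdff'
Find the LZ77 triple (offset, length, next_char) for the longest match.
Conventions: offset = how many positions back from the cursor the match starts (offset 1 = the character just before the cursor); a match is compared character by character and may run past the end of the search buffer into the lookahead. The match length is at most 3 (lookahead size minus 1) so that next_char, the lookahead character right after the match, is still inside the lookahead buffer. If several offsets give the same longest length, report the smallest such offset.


Try each offset into the search buffer:
  offset=1 (pos 6, char 'd'): match length 0
  offset=2 (pos 5, char 'f'): match length 3
  offset=3 (pos 4, char 'd'): match length 0
  offset=4 (pos 3, char 'f'): match length 3
  offset=5 (pos 2, char 'd'): match length 0
  offset=6 (pos 1, char 'c'): match length 0
  offset=7 (pos 0, char 'f'): match length 1
Longest match has length 3, found at offsets 2, 4; take the smallest, offset 2.
next_char = character at position 7 + 3 = 10 -> 'f'

Best match: offset=2, length=3 (matching 'fdf' starting at position 5)
LZ77 triple: (2, 3, 'f')


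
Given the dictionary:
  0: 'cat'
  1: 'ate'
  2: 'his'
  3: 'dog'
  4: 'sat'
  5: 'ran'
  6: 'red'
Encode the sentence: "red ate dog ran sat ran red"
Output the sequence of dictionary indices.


Look up each word in the dictionary:
  'red' -> 6
  'ate' -> 1
  'dog' -> 3
  'ran' -> 5
  'sat' -> 4
  'ran' -> 5
  'red' -> 6

Encoded: [6, 1, 3, 5, 4, 5, 6]


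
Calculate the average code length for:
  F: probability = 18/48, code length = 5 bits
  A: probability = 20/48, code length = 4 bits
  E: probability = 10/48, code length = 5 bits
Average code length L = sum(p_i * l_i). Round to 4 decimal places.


Weighted contributions p_i * l_i:
  F: (18/48) * 5 = 90/48
  A: (20/48) * 4 = 80/48
  E: (10/48) * 5 = 50/48
Sum = (90 + 80 + 50)/48 = 220/48

L = 220/48 = 4.5833 bits/symbol


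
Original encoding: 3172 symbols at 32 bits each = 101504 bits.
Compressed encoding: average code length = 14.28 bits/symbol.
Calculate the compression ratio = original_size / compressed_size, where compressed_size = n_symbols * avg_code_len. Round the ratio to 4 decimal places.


original_size = n_symbols * orig_bits = 3172 * 32 = 101504 bits
compressed_size = n_symbols * avg_code_len = 3172 * 14.28 = 45296.16 bits
ratio = original_size / compressed_size = 101504 / 45296.16 = 2.2409

Compression ratio = 2.2409


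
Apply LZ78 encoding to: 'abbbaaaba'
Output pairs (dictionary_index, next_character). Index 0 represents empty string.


LZ78 encoding steps:
Dictionary: {0: ''}
Step 1: w='' (idx 0), next='a' -> output (0, 'a'), add 'a' as idx 1
Step 2: w='' (idx 0), next='b' -> output (0, 'b'), add 'b' as idx 2
Step 3: w='b' (idx 2), next='b' -> output (2, 'b'), add 'bb' as idx 3
Step 4: w='a' (idx 1), next='a' -> output (1, 'a'), add 'aa' as idx 4
Step 5: w='a' (idx 1), next='b' -> output (1, 'b'), add 'ab' as idx 5
Step 6: w='a' (idx 1), end of input -> output (1, '')


Encoded: [(0, 'a'), (0, 'b'), (2, 'b'), (1, 'a'), (1, 'b'), (1, '')]


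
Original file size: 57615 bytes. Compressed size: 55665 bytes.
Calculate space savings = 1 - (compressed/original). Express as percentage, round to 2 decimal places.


ratio = compressed/original = 55665/57615 = 0.966155
savings = 1 - ratio = 1 - 0.966155 = 0.033845
as a percentage: 0.033845 * 100 = 3.38%

Space savings = 1 - 55665/57615 = 3.38%


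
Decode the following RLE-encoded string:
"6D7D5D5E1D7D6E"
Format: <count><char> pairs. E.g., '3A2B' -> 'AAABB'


Expanding each <count><char> pair:
  6D -> 'DDDDDD'
  7D -> 'DDDDDDD'
  5D -> 'DDDDD'
  5E -> 'EEEEE'
  1D -> 'D'
  7D -> 'DDDDDDD'
  6E -> 'EEEEEE'

Decoded = DDDDDDDDDDDDDDDDDDEEEEEDDDDDDDDEEEEEE


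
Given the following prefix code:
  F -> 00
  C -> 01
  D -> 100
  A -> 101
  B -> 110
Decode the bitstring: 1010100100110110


Decoding step by step:
Bits 101 -> A
Bits 01 -> C
Bits 00 -> F
Bits 100 -> D
Bits 110 -> B
Bits 110 -> B


Decoded message: ACFDBB


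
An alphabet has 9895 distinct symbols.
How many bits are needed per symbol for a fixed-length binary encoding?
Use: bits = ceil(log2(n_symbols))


log2(9895) = 13.2725
Bracket: 2^13 = 8192 < 9895 <= 2^14 = 16384
So ceil(log2(9895)) = 14

bits = ceil(log2(9895)) = ceil(13.2725) = 14 bits


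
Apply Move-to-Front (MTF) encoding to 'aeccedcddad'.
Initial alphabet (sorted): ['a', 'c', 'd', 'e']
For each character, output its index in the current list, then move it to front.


MTF encoding:
'a': index 0 in ['a', 'c', 'd', 'e'] -> ['a', 'c', 'd', 'e']
'e': index 3 in ['a', 'c', 'd', 'e'] -> ['e', 'a', 'c', 'd']
'c': index 2 in ['e', 'a', 'c', 'd'] -> ['c', 'e', 'a', 'd']
'c': index 0 in ['c', 'e', 'a', 'd'] -> ['c', 'e', 'a', 'd']
'e': index 1 in ['c', 'e', 'a', 'd'] -> ['e', 'c', 'a', 'd']
'd': index 3 in ['e', 'c', 'a', 'd'] -> ['d', 'e', 'c', 'a']
'c': index 2 in ['d', 'e', 'c', 'a'] -> ['c', 'd', 'e', 'a']
'd': index 1 in ['c', 'd', 'e', 'a'] -> ['d', 'c', 'e', 'a']
'd': index 0 in ['d', 'c', 'e', 'a'] -> ['d', 'c', 'e', 'a']
'a': index 3 in ['d', 'c', 'e', 'a'] -> ['a', 'd', 'c', 'e']
'd': index 1 in ['a', 'd', 'c', 'e'] -> ['d', 'a', 'c', 'e']


Output: [0, 3, 2, 0, 1, 3, 2, 1, 0, 3, 1]


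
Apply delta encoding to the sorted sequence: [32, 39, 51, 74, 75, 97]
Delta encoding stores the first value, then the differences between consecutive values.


First value: 32
Deltas:
  39 - 32 = 7
  51 - 39 = 12
  74 - 51 = 23
  75 - 74 = 1
  97 - 75 = 22


Delta encoded: [32, 7, 12, 23, 1, 22]


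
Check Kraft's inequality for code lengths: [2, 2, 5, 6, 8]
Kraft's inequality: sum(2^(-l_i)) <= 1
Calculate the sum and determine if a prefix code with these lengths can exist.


Sum = 2^(-2) + 2^(-2) + 2^(-5) + 2^(-6) + 2^(-8)
    = 0.25 + 0.25 + 0.03125 + 0.015625 + 0.00390625
    = 141/256 = 0.55078125
Since 0.55078125 <= 1, Kraft's inequality IS satisfied.
A prefix code with these lengths CAN exist.

Kraft sum = 0.55078125. Satisfied.


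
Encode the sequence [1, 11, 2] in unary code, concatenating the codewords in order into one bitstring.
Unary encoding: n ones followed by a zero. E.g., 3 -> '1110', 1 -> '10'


Encode each number as n ones followed by a terminating 0:
  1 -> 10 (2 bits)
  11 -> 111111111110 (12 bits)
  2 -> 110 (3 bits)
Total length = 2 + 12 + 3 = 17 bits.

Unary([1, 11, 2]) = 10111111111110110 (17 bits)


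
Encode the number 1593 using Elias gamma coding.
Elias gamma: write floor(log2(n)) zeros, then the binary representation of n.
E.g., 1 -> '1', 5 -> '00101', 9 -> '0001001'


num_bits = floor(log2(1593)) + 1 = 11
leading_zeros = num_bits - 1 = 10
binary(1593) = 11000111001

Elias gamma(1593) = '0000000000' + '11000111001' = 000000000011000111001 (21 bits)


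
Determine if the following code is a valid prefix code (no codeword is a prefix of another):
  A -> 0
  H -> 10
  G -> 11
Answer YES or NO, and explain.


Checking each pair (does one codeword prefix another?):
  A='0' vs H='10': no prefix
  A='0' vs G='11': no prefix
  H='10' vs A='0': no prefix
  H='10' vs G='11': no prefix
  G='11' vs A='0': no prefix
  G='11' vs H='10': no prefix
No violation found over all pairs.

YES -- this is a valid prefix code. No codeword is a prefix of any other codeword.


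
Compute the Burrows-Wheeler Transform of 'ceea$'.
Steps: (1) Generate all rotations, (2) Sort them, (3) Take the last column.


Rotations (sorted):
  0: $ceea -> last char: a
  1: a$cee -> last char: e
  2: ceea$ -> last char: $
  3: ea$ce -> last char: e
  4: eea$c -> last char: c


BWT = ae$ec


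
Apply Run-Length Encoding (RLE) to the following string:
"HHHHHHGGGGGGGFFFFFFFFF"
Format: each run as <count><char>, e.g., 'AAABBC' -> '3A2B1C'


Scanning runs left to right:
  i=0: run of 'H' x 6 -> '6H'
  i=6: run of 'G' x 7 -> '7G'
  i=13: run of 'F' x 9 -> '9F'

RLE = 6H7G9F


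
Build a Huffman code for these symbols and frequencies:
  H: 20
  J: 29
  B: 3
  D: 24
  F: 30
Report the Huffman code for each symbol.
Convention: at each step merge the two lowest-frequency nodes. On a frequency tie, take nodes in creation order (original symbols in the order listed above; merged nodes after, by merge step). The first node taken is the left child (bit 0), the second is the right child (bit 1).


Huffman tree construction:
Step 1: Merge B(3) + H(20) = 23
Step 2: Merge (B+H)(23) + D(24) = 47
Step 3: Merge J(29) + F(30) = 59
Step 4: Merge ((B+H)+D)(47) + (J+F)(59) = 106
Read each symbol's code off the tree from the root (left child = 0, right child = 1).

Codes:
  H: 001 (length 3)
  J: 10 (length 2)
  B: 000 (length 3)
  D: 01 (length 2)
  F: 11 (length 2)
Average code length: 235/106 = 2.2170 bits/symbol


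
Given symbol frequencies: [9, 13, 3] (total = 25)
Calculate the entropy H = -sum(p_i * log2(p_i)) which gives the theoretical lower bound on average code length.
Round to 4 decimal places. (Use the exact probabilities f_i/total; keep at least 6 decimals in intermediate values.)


Per-symbol terms -p_i * log2(p_i) with p_i = f_i/25:
  p = 9/25 = 0.360000: log2(p) = -1.473931, -p*log2(p) = 0.530615
  p = 13/25 = 0.520000: log2(p) = -0.943416, -p*log2(p) = 0.490577
  p = 3/25 = 0.120000: log2(p) = -3.058894, -p*log2(p) = 0.367067
H = 0.530615 + 0.490577 + 0.367067 = 1.388259

H = 1.3883 bits/symbol


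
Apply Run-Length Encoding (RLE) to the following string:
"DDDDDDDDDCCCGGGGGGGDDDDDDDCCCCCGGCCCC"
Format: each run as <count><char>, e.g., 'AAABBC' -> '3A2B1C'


Scanning runs left to right:
  i=0: run of 'D' x 9 -> '9D'
  i=9: run of 'C' x 3 -> '3C'
  i=12: run of 'G' x 7 -> '7G'
  i=19: run of 'D' x 7 -> '7D'
  i=26: run of 'C' x 5 -> '5C'
  i=31: run of 'G' x 2 -> '2G'
  i=33: run of 'C' x 4 -> '4C'

RLE = 9D3C7G7D5C2G4C


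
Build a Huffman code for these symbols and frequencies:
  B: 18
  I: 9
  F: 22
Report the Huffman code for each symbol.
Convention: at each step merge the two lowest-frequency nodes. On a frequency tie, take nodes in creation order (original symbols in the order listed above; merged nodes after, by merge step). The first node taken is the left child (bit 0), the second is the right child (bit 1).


Huffman tree construction:
Step 1: Merge I(9) + B(18) = 27
Step 2: Merge F(22) + (I+B)(27) = 49
Read each symbol's code off the tree from the root (left child = 0, right child = 1).

Codes:
  B: 11 (length 2)
  I: 10 (length 2)
  F: 0 (length 1)
Average code length: 76/49 = 1.5510 bits/symbol


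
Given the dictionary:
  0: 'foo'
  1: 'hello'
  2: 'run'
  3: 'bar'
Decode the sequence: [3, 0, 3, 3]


Look up each index in the dictionary:
  3 -> 'bar'
  0 -> 'foo'
  3 -> 'bar'
  3 -> 'bar'

Decoded: "bar foo bar bar"


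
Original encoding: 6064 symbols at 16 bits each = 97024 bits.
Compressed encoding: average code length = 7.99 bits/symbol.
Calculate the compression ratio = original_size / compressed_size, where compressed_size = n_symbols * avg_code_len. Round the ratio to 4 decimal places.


original_size = n_symbols * orig_bits = 6064 * 16 = 97024 bits
compressed_size = n_symbols * avg_code_len = 6064 * 7.99 = 48451.36 bits
ratio = original_size / compressed_size = 97024 / 48451.36 = 2.0025

Compression ratio = 2.0025


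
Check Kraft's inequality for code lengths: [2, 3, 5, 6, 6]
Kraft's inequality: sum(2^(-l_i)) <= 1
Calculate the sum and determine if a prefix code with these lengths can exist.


Sum = 2^(-2) + 2^(-3) + 2^(-5) + 2^(-6) + 2^(-6)
    = 0.25 + 0.125 + 0.03125 + 0.015625 + 0.015625
    = 28/64 = 0.4375
Since 0.4375 <= 1, Kraft's inequality IS satisfied.
A prefix code with these lengths CAN exist.

Kraft sum = 0.4375. Satisfied.


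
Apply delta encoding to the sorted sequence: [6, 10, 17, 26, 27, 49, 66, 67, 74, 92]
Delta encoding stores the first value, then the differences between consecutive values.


First value: 6
Deltas:
  10 - 6 = 4
  17 - 10 = 7
  26 - 17 = 9
  27 - 26 = 1
  49 - 27 = 22
  66 - 49 = 17
  67 - 66 = 1
  74 - 67 = 7
  92 - 74 = 18


Delta encoded: [6, 4, 7, 9, 1, 22, 17, 1, 7, 18]


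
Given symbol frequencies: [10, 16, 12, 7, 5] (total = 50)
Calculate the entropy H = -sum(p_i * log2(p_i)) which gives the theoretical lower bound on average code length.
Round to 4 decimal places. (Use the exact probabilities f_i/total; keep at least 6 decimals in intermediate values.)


Per-symbol terms -p_i * log2(p_i) with p_i = f_i/50:
  p = 10/50 = 0.200000: log2(p) = -2.321928, -p*log2(p) = 0.464386
  p = 16/50 = 0.320000: log2(p) = -1.643856, -p*log2(p) = 0.526034
  p = 12/50 = 0.240000: log2(p) = -2.058894, -p*log2(p) = 0.494134
  p = 7/50 = 0.140000: log2(p) = -2.836501, -p*log2(p) = 0.397110
  p = 5/50 = 0.100000: log2(p) = -3.321928, -p*log2(p) = 0.332193
H = 0.464386 + 0.526034 + 0.494134 + 0.397110 + 0.332193 = 2.213857

H = 2.2139 bits/symbol


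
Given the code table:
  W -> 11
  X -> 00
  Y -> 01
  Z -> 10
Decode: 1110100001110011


Decoding:
11 -> W
10 -> Z
10 -> Z
00 -> X
01 -> Y
11 -> W
00 -> X
11 -> W


Result: WZZXYWXW


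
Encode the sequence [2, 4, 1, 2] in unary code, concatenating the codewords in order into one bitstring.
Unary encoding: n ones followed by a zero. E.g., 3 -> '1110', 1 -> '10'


Encode each number as n ones followed by a terminating 0:
  2 -> 110 (3 bits)
  4 -> 11110 (5 bits)
  1 -> 10 (2 bits)
  2 -> 110 (3 bits)
Total length = 3 + 5 + 2 + 3 = 13 bits.

Unary([2, 4, 1, 2]) = 1101111010110 (13 bits)


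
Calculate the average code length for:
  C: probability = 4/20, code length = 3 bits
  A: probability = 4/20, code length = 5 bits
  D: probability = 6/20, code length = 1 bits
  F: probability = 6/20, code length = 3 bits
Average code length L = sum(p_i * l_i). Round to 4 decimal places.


Weighted contributions p_i * l_i:
  C: (4/20) * 3 = 12/20
  A: (4/20) * 5 = 20/20
  D: (6/20) * 1 = 6/20
  F: (6/20) * 3 = 18/20
Sum = (12 + 20 + 6 + 18)/20 = 56/20

L = 56/20 = 2.8000 bits/symbol


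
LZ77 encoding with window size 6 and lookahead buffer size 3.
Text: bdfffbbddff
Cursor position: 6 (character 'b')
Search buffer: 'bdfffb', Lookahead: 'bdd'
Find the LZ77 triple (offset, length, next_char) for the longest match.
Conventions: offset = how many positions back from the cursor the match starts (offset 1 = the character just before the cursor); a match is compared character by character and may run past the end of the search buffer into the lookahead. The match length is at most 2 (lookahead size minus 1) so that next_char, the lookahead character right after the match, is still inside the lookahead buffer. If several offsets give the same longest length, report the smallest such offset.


Try each offset into the search buffer:
  offset=1 (pos 5, char 'b'): match length 1
  offset=2 (pos 4, char 'f'): match length 0
  offset=3 (pos 3, char 'f'): match length 0
  offset=4 (pos 2, char 'f'): match length 0
  offset=5 (pos 1, char 'd'): match length 0
  offset=6 (pos 0, char 'b'): match length 2
Longest match has length 2 at offset 6.
next_char = character at position 6 + 2 = 8 -> 'd'

Best match: offset=6, length=2 (matching 'bd' starting at position 0)
LZ77 triple: (6, 2, 'd')


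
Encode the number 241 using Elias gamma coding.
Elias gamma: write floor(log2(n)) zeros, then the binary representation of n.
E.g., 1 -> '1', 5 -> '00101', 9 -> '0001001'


num_bits = floor(log2(241)) + 1 = 8
leading_zeros = num_bits - 1 = 7
binary(241) = 11110001

Elias gamma(241) = '0000000' + '11110001' = 000000011110001 (15 bits)


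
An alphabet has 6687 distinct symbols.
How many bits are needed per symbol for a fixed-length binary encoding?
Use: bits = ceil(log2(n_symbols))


log2(6687) = 12.7071
Bracket: 2^12 = 4096 < 6687 <= 2^13 = 8192
So ceil(log2(6687)) = 13

bits = ceil(log2(6687)) = ceil(12.7071) = 13 bits


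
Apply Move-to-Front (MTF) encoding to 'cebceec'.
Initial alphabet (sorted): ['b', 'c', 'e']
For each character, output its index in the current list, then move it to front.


MTF encoding:
'c': index 1 in ['b', 'c', 'e'] -> ['c', 'b', 'e']
'e': index 2 in ['c', 'b', 'e'] -> ['e', 'c', 'b']
'b': index 2 in ['e', 'c', 'b'] -> ['b', 'e', 'c']
'c': index 2 in ['b', 'e', 'c'] -> ['c', 'b', 'e']
'e': index 2 in ['c', 'b', 'e'] -> ['e', 'c', 'b']
'e': index 0 in ['e', 'c', 'b'] -> ['e', 'c', 'b']
'c': index 1 in ['e', 'c', 'b'] -> ['c', 'e', 'b']


Output: [1, 2, 2, 2, 2, 0, 1]


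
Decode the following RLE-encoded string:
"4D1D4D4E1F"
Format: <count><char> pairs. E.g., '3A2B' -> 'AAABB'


Expanding each <count><char> pair:
  4D -> 'DDDD'
  1D -> 'D'
  4D -> 'DDDD'
  4E -> 'EEEE'
  1F -> 'F'

Decoded = DDDDDDDDDEEEEF


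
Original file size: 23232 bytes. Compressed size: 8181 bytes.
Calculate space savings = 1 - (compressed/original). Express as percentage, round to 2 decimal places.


ratio = compressed/original = 8181/23232 = 0.352144
savings = 1 - ratio = 1 - 0.352144 = 0.647856
as a percentage: 0.647856 * 100 = 64.79%

Space savings = 1 - 8181/23232 = 64.79%


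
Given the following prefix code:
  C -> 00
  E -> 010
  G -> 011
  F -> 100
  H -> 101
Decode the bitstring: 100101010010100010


Decoding step by step:
Bits 100 -> F
Bits 101 -> H
Bits 010 -> E
Bits 010 -> E
Bits 100 -> F
Bits 010 -> E


Decoded message: FHEEFE


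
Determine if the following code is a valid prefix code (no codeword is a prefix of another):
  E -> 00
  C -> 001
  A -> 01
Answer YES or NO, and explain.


Checking each pair (does one codeword prefix another?):
  E='00' vs C='001': prefix -- VIOLATION

NO -- this is NOT a valid prefix code. E (00) is a prefix of C (001).


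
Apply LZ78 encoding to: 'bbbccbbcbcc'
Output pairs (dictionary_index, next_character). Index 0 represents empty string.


LZ78 encoding steps:
Dictionary: {0: ''}
Step 1: w='' (idx 0), next='b' -> output (0, 'b'), add 'b' as idx 1
Step 2: w='b' (idx 1), next='b' -> output (1, 'b'), add 'bb' as idx 2
Step 3: w='' (idx 0), next='c' -> output (0, 'c'), add 'c' as idx 3
Step 4: w='c' (idx 3), next='b' -> output (3, 'b'), add 'cb' as idx 4
Step 5: w='b' (idx 1), next='c' -> output (1, 'c'), add 'bc' as idx 5
Step 6: w='bc' (idx 5), next='c' -> output (5, 'c'), add 'bcc' as idx 6


Encoded: [(0, 'b'), (1, 'b'), (0, 'c'), (3, 'b'), (1, 'c'), (5, 'c')]


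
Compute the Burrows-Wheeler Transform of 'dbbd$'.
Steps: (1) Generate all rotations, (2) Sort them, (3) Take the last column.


Rotations (sorted):
  0: $dbbd -> last char: d
  1: bbd$d -> last char: d
  2: bd$db -> last char: b
  3: d$dbb -> last char: b
  4: dbbd$ -> last char: $


BWT = ddbb$


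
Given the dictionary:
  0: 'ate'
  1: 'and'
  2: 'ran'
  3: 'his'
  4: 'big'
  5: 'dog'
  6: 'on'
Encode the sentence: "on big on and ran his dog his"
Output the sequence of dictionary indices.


Look up each word in the dictionary:
  'on' -> 6
  'big' -> 4
  'on' -> 6
  'and' -> 1
  'ran' -> 2
  'his' -> 3
  'dog' -> 5
  'his' -> 3

Encoded: [6, 4, 6, 1, 2, 3, 5, 3]


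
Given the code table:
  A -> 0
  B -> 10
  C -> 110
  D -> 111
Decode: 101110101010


Decoding:
10 -> B
111 -> D
0 -> A
10 -> B
10 -> B
10 -> B


Result: BDABBB


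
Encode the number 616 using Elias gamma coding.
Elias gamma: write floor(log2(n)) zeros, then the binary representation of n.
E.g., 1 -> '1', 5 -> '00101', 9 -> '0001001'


num_bits = floor(log2(616)) + 1 = 10
leading_zeros = num_bits - 1 = 9
binary(616) = 1001101000

Elias gamma(616) = '000000000' + '1001101000' = 0000000001001101000 (19 bits)


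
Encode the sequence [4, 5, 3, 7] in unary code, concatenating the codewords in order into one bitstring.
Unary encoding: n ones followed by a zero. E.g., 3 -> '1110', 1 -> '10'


Encode each number as n ones followed by a terminating 0:
  4 -> 11110 (5 bits)
  5 -> 111110 (6 bits)
  3 -> 1110 (4 bits)
  7 -> 11111110 (8 bits)
Total length = 5 + 6 + 4 + 8 = 23 bits.

Unary([4, 5, 3, 7]) = 11110111110111011111110 (23 bits)


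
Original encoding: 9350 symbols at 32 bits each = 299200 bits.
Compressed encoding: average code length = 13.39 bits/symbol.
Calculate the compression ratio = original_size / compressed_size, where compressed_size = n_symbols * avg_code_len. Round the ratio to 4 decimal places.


original_size = n_symbols * orig_bits = 9350 * 32 = 299200 bits
compressed_size = n_symbols * avg_code_len = 9350 * 13.39 = 125196.5 bits
ratio = original_size / compressed_size = 299200 / 125196.5 = 2.3898

Compression ratio = 2.3898
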